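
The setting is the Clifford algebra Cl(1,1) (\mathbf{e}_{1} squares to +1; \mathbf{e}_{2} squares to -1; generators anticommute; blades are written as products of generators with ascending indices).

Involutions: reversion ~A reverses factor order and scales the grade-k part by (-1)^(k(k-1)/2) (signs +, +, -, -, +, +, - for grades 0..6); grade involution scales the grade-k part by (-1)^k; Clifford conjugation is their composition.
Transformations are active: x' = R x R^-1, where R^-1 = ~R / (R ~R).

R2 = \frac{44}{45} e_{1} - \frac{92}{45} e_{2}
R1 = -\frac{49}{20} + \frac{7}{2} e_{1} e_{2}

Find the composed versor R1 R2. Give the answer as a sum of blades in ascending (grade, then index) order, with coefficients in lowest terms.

Distribute over the terms of R1 (each basis-blade product reordered to ascending indices, repeated generators contracted through their squares):
(-\frac{49}{20}) R2 = -\frac{539}{225} e_{1} + \frac{1127}{225} e_{2}
(\frac{7}{2} e_{1} e_{2}) R2 = \frac{322}{45} e_{1} - \frac{154}{45} e_{2}
Summing the partial products and collecting blades:
Answer: \frac{119}{25} e_{1} + \frac{119}{75} e_{2}


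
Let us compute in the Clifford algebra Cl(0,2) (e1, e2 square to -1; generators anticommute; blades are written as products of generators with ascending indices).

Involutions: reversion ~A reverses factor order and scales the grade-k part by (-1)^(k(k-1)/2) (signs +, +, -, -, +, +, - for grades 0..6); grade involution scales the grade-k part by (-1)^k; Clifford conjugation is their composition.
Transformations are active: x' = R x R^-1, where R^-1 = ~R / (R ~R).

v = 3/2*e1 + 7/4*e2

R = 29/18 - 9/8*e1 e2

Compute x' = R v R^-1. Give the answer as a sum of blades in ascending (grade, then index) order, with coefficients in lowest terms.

~R = 29/18 + 9/8*e1 e2, and R ~R = 20017/5184, so R^-1 = ~R / (20017/5184).
R v = 421/96*e1 + 163/144*e2
Answer: 86457/40034*e1 - 64487/80068*e2


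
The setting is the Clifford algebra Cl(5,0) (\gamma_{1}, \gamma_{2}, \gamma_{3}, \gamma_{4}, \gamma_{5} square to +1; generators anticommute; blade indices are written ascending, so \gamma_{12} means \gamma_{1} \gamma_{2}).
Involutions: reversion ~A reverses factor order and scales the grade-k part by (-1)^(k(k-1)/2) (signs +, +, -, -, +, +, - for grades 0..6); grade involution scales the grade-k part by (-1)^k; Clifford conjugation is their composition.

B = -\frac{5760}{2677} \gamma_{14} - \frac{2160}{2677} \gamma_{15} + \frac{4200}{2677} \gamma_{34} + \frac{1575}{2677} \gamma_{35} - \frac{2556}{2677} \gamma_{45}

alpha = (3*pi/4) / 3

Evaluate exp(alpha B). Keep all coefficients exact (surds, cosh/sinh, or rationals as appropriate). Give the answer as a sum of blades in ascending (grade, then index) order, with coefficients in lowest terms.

B^2 term by term: the squares give (-\frac{5760}{2677})^2*(\gamma_{14})^2 + (-\frac{2160}{2677})^2*(\gamma_{15})^2 + (\frac{4200}{2677})^2*(\gamma_{34})^2 + (\frac{1575}{2677})^2*(\gamma_{35})^2 + (-\frac{2556}{2677})^2*(\gamma_{45})^2 = \frac{33177600}{7166329}*(-1) + \frac{4665600}{7166329}*(-1) + \frac{17640000}{7166329}*(-1) + \frac{2480625}{7166329}*(-1) + \frac{6533136}{7166329}*(-1) = -9 (each basis 2-blade squares to minus the product of its generators' squares); cross terms between blades sharing an index anticommute and cancel; the commuting (index-disjoint) pairs give grade-4 terms 2*c*c'*(blade product), which cancel blade by blade — \gamma_{1345}: \frac{18144000}{7166329} - \frac{18144000}{7166329} = 0 — confirming B is simple. So B^2 = -9.
B^2 = -9 — the series telescopes trigonometrically here: l = 3, alpha*l = \frac{3 \pi}{4}, so exp(alpha B) = cos(\frac{3 \pi}{4}) + (sin(\frac{3 \pi}{4})/3)*B = - \frac{\sqrt{2}}{2} + (\frac{\sqrt{2}}{6})*B.
Answer: - \frac{\sqrt{2}}{2} - \frac{960 \sqrt{2}}{2677} \gamma_{14} - \frac{360 \sqrt{2}}{2677} \gamma_{15} + \frac{700 \sqrt{2}}{2677} \gamma_{34} + \frac{525 \sqrt{2}}{5354} \gamma_{35} - \frac{426 \sqrt{2}}{2677} \gamma_{45}


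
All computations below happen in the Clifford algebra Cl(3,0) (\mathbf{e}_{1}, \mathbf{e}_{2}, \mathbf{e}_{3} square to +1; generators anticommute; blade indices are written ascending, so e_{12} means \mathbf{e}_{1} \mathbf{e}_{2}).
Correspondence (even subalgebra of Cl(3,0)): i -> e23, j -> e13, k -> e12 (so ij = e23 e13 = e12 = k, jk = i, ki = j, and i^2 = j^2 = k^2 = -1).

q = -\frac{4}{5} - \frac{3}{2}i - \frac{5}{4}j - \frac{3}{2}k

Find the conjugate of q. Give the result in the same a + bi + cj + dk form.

In blades: q = -\frac{4}{5} - \frac{3}{2} e_{12} - \frac{5}{4} e_{13} - \frac{3}{2} e_{23}.
Quaternion conjugation is reversion on the even subalgebra: the scalar is fixed and every grade-2 blade flips sign, giving -\frac{4}{5} + \frac{3}{2} e_{12} + \frac{5}{4} e_{13} + \frac{3}{2} e_{23}; translating back:
Answer: -\frac{4}{5} + \frac{3}{2}i + \frac{5}{4}j + \frac{3}{2}k


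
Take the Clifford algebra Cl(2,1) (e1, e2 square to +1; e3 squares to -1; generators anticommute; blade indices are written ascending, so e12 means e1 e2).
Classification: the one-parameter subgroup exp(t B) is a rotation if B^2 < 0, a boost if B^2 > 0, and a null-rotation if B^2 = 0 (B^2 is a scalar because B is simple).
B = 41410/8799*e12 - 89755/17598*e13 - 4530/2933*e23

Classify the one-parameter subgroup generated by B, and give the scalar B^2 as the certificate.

B^2 term by term: the squares give (41410/8799)^2*(e12)^2 + (-89755/17598)^2*(e13)^2 + (-4530/2933)^2*(e23)^2 = 1714788100/77422401*(-1) + 8055960025/309689604*(+1) + 20520900/8602489*(+1) = 25/4 (each basis 2-blade squares to minus the product of its generators' squares); cross terms between blades sharing an index anticommute and cancel. So B^2 = 25/4.
Answer: boost, certificate B^2 = 25/4. Certificate logic: 25/4 is a conjugation-invariant scalar, so its sign fixes rotation versus boost versus null-rotation outright.


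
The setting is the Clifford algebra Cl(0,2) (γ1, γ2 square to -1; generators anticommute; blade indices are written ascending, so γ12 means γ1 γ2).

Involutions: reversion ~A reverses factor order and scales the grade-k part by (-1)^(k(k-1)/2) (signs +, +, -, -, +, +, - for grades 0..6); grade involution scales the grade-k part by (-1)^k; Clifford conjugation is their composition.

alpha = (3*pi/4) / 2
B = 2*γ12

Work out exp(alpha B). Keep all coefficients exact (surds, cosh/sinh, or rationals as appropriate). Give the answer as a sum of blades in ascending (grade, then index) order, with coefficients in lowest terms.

B^2 = (2)^2*(γ12)^2 = 4*(-1) = -4 (a basis 2-blade squares to minus the product of its generators' squares).
B^2 = -4 — since the square is negative, the closed form is circular: l = 2, alpha*l = 3*pi/4, so exp(alpha B) = cos(3*pi/4) + (sin(3*pi/4)/2)*B = -sqrt(2)/2 + (sqrt(2)/4)*B.
Answer: -sqrt(2)/2 + sqrt(2)/2*γ12


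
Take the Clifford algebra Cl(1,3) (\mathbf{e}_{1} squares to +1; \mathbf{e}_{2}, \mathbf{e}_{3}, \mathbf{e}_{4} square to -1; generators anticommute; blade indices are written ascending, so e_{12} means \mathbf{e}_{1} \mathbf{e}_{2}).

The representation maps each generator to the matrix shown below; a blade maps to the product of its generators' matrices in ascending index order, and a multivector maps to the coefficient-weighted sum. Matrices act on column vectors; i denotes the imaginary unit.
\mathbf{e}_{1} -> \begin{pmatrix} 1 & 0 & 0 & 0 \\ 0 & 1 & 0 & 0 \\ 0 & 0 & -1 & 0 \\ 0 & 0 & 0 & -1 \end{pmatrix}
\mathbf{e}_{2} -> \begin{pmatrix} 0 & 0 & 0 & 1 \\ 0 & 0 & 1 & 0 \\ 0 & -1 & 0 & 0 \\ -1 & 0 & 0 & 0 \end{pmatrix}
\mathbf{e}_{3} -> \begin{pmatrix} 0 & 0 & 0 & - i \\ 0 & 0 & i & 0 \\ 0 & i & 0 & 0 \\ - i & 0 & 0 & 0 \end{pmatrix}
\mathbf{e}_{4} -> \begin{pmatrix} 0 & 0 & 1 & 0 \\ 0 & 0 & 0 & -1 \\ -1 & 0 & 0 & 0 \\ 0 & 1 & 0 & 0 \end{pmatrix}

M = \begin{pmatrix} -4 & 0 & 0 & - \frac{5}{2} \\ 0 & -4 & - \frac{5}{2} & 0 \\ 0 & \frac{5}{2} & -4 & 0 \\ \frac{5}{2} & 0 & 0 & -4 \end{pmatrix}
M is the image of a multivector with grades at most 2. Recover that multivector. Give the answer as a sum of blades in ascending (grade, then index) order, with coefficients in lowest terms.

Method: the blade images are trace-orthogonal — tr(rho(e_A) rho(e_B)^-1) = 4 if A = B and 0 otherwise — and rho(e_A)^-1 = (e_A)^2 * rho(e_A) with (e_A)^2 = +1 or -1, so the coefficient of e_A in the preimage is (e_A)^2 * tr(M rho(e_A))/4.
Nonzero projections over blades of grade <= 2: 1: (1)^2 = +1, tr(M 1) = -16, coefficient -4; e_{2}: (e_{2})^2 = -1, tr(M rho(e_{2})) = 10, coefficient -\frac{5}{2}. Every other blade of grade <= 2 projects to 0.
Answer: -4 - \frac{5}{2} e_{2}


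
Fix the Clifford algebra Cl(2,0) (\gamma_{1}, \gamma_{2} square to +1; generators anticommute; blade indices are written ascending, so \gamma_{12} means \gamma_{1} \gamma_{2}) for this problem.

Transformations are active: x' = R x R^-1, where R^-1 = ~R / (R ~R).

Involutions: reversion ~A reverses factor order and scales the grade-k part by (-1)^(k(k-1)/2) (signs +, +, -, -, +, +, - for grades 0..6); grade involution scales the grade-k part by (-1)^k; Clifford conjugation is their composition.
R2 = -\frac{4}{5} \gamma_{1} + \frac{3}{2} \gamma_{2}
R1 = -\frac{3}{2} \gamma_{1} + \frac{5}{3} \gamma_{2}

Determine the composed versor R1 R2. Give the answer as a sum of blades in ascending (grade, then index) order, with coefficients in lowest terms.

Distribute over the terms of R1 (each basis-blade product reordered to ascending indices, repeated generators contracted through their squares):
(-\frac{3}{2} \gamma_{1}) R2 = \frac{6}{5} - \frac{9}{4} \gamma_{12}
(\frac{5}{3} \gamma_{2}) R2 = \frac{5}{2} + \frac{4}{3} \gamma_{12}
Summing the partial products and collecting blades:
Answer: \frac{37}{10} - \frac{11}{12} \gamma_{12}


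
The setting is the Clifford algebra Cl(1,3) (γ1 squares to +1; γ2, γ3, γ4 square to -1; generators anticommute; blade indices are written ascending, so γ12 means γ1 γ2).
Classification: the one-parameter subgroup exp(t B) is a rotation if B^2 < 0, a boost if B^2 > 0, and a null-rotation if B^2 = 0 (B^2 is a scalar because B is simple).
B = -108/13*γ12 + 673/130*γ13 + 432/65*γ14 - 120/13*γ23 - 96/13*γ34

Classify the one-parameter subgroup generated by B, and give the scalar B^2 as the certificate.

B^2 term by term: the squares give (-108/13)^2*(γ12)^2 + (673/130)^2*(γ13)^2 + (432/65)^2*(γ14)^2 + (-120/13)^2*(γ23)^2 + (-96/13)^2*(γ34)^2 = 11664/169*(+1) + 452929/16900*(+1) + 186624/4225*(+1) + 14400/169*(-1) + 9216/169*(-1) = 1/4 (each basis 2-blade squares to minus the product of its generators' squares); cross terms between blades sharing an index anticommute and cancel; the commuting (index-disjoint) pairs give grade-4 terms 2*c*c'*(blade product), which cancel blade by blade — γ1234: 20736/169 - 20736/169 = 0 — confirming B is simple. So B^2 = 1/4.
Answer: boost, certificate B^2 = 1/4. Why this suffices: the scalar 1/4 survives any versor conjugation, so its sign alone determines the class however B is presented.


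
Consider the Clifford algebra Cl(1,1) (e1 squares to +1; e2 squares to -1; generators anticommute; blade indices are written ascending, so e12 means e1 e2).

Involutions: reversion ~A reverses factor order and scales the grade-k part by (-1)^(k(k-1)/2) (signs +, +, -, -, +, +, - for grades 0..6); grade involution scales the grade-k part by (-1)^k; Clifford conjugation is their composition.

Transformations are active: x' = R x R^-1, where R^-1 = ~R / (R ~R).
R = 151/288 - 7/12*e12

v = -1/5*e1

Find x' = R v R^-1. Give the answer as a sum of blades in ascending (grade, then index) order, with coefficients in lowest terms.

~R = 151/288 + 7/12*e12, and R ~R = -5423/82944, so R^-1 = ~R / (-5423/82944).
R v = -151/1440*e1 - 7/60*e2
Answer: 10205/5423*e1 + 50736/27115*e2


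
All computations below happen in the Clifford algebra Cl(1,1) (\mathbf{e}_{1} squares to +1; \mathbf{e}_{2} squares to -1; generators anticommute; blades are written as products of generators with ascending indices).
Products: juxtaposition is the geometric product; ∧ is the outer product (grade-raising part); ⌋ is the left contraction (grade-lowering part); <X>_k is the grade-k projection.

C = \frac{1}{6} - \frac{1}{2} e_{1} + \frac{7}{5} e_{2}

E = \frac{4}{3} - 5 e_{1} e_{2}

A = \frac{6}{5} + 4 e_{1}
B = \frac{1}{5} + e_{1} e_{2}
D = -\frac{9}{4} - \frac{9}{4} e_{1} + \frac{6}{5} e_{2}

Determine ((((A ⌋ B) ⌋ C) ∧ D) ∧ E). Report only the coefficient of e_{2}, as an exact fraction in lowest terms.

step 1: \frac{6}{25} + 4 e_{2} + \frac{6}{5} e_{1} e_{2}
step 2: -\frac{139}{25} - \frac{3}{25} e_{1} + \frac{42}{125} e_{2}
step 3: \frac{1251}{100} + \frac{639}{50} e_{1} - \frac{1857}{250} e_{2} + \frac{153}{250} e_{1} e_{2}
step 4: \frac{417}{25} + \frac{426}{25} e_{1} - \frac{1238}{125} e_{2} - \frac{30867}{500} e_{1} e_{2}
Answer: -\frac{1238}{125}


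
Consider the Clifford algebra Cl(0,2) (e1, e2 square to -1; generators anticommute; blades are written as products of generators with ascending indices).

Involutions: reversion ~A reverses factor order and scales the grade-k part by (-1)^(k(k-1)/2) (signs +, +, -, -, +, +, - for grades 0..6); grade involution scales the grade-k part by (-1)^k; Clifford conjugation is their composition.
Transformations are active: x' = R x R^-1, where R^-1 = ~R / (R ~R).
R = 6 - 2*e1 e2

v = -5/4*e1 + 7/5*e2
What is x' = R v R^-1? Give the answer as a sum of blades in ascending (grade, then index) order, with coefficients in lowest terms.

~R = 6 + 2*e1 e2, and R ~R = 40, so R^-1 = ~R / (40).
R v = -47/10*e1 + 109/10*e2
Answer: -4/25*e1 + 187/100*e2


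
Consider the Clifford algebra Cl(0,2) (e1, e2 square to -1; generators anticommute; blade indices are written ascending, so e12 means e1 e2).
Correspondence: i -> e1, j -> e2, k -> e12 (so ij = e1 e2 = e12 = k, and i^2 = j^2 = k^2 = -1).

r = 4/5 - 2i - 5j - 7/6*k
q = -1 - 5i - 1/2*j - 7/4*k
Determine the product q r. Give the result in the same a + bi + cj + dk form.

In blades: q = -1 - 5*e1 - 1/2*e2 - 7/4*e12, r = 4/5 - 2*e1 - 5*e2 - 7/6*e12.
Distribute q over r term by term (generator squares from the signature, products reordered to ascending indices): (-1)*r = -4/5 + 2*e1 + 5*e2 + 7/6*e12; (-5*e1)*r = -10 - 4*e1 - 35/6*e2 + 25*e12; (-1/2*e2)*r = -5/2 + 7/12*e1 - 2/5*e2 - e12; (-7/4*e12)*r = -49/24 - 35/4*e1 + 7/2*e2 - 7/5*e12.
Sum: -1841/120 - 61/6*e1 + 34/15*e2 + 713/30*e12; translating back through the correspondence:
Answer: -1841/120 - 61/6*i + 34/15*j + 713/30*k


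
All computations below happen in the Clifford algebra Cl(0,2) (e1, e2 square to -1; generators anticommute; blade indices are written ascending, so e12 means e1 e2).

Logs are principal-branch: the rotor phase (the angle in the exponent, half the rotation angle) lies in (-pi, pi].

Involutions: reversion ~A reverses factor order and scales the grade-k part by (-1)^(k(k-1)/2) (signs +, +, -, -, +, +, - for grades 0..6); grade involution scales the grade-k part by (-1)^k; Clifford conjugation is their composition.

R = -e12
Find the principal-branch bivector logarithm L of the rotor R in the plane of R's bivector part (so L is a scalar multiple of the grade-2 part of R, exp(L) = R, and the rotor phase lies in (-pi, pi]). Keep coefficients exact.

The scalar part of R is 0, which pins the rotor phase on the principal branch; dividing the bivector part by the sine of that phase recovers the unit plane, and L is the phase times that plane.
Concretely: cos(phase) = 0 gives phase = ±pi/2, and since phase/sin(phase) is even the sign is immaterial: L = (phase/sin(phase)) * <R>_2 = (pi/2) * <R>_2.
Answer: -pi/2*e12


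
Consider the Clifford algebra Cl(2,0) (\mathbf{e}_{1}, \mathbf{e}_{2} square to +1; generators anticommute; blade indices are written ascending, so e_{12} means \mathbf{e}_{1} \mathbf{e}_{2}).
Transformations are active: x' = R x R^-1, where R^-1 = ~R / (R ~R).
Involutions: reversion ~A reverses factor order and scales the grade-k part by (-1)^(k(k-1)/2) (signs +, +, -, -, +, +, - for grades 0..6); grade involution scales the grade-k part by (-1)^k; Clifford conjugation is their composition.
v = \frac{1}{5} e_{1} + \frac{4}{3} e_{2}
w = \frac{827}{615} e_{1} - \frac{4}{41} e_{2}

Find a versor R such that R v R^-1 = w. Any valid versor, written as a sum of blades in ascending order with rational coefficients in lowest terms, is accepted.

Equal squares first: v^2 = w^2 = \frac{409}{225}. Then v + w = \frac{190}{123} e_{1} + \frac{152}{123} e_{2} is a versor taking v to w, provided it is invertible.
Answer: \frac{190}{123} e_{1} + \frac{152}{123} e_{2}


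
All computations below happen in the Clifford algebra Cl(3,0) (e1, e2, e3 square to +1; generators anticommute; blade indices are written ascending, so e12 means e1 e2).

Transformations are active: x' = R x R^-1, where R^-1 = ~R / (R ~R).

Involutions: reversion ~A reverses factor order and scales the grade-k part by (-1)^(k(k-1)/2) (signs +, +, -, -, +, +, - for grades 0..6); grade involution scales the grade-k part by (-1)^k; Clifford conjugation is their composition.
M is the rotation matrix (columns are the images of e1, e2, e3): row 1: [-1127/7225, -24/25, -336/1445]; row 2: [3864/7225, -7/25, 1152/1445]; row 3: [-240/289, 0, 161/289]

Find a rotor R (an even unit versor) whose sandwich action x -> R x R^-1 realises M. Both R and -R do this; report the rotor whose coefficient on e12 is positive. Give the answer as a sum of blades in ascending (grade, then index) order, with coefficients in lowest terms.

Method: write R = a + b12*e12 + b13*e13 + b23*e23 with a^2 + b12^2 + b13^2 + b23^2 = 1 (so R^-1 = ~R). Expanding the columns R e_j ~R gives tr M = 4a^2 - 1 and, from the antisymmetric part, M21 - M12 = -4a*b12, M13 - M31 = 4a*b13, M32 - M23 = -4a*b23.
Here tr M = 35/289, so a^2 = (1 + tr M)/4 = 81/289 and a = ±9/17. Taking a = 9/17: M21 - M12 = 432/289, M13 - M31 = 864/1445, M32 - M23 = -1152/1445, giving b12 = -12/17, b13 = 24/85, b23 = 32/85, i.e. R = 9/17 - 12/17*e12 + 24/85*e13 + 32/85*e23.
Its e12 coefficient is negative, so report the other preimage -R.
Answer: -9/17 + 12/17*e12 - 24/85*e13 - 32/85*e23. Note: both R and -R realise this M (trace 35/289); the covering map identifies them, and the e12-coefficient sign is the tie-breaker.


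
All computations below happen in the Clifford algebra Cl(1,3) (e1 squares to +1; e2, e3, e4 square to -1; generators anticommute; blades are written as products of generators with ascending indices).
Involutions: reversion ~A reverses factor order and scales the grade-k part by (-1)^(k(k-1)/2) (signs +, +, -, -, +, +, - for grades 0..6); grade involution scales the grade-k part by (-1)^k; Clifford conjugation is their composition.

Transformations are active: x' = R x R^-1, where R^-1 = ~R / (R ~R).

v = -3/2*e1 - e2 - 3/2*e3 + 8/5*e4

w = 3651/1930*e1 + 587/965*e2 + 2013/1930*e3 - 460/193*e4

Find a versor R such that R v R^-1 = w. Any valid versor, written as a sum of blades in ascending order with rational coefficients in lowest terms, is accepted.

The midline construction: v and w both square to -89/25, so reflecting in their sum 378/965*e1 - 378/965*e2 - 441/965*e3 - 756/965*e4 exchanges them.
Answer: 378/965*e1 - 378/965*e2 - 441/965*e3 - 756/965*e4


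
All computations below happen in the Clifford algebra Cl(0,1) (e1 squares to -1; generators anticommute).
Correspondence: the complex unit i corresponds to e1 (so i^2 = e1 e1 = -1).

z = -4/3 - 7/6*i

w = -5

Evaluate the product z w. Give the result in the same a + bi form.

In blades: z = -4/3 - 7/6*e1, w = -5.
Distribute z over w term by term (generator squares from the signature, products reordered to ascending indices): (-4/3)*w = 20/3; (-7/6*e1)*w = 35/6*e1.
Sum: 20/3 + 35/6*e1; translating back through the correspondence:
Answer: 20/3 + 35/6*i


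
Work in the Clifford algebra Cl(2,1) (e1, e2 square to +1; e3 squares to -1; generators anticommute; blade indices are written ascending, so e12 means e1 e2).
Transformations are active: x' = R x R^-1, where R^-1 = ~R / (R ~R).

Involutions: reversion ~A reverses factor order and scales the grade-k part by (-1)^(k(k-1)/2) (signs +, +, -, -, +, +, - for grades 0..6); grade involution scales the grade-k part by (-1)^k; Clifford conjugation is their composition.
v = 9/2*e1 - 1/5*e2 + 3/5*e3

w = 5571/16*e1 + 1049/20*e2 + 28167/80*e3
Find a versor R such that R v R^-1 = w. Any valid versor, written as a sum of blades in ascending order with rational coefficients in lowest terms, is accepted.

The midline construction: v and w both square to 1993/100, so reflecting in their sum 5643/16*e1 + 209/4*e2 + 5643/16*e3 exchanges them.
Answer: 5643/16*e1 + 209/4*e2 + 5643/16*e3


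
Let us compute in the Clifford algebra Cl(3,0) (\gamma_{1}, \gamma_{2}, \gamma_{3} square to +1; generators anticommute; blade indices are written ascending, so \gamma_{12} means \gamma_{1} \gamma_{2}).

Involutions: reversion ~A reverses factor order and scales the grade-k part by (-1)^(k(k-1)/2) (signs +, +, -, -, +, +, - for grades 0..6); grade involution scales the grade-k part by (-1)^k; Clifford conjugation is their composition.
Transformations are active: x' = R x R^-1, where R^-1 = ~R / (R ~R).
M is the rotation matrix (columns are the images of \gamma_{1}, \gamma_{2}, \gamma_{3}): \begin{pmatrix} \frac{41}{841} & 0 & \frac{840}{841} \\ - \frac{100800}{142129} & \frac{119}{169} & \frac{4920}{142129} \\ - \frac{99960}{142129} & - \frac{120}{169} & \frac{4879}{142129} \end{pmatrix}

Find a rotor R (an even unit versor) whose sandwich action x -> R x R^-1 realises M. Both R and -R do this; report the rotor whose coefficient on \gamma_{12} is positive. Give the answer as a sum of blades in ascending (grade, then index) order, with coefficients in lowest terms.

Method: write R = a + b12*\gamma_{12} + b13*\gamma_{13} + b23*\gamma_{23} with a^2 + b12^2 + b13^2 + b23^2 = 1 (so R^-1 = ~R). Expanding the columns R e_j ~R gives tr M = 4a^2 - 1 and, from the antisymmetric part, M21 - M12 = -4a*b12, M13 - M31 = 4a*b13, M32 - M23 = -4a*b23.
Here tr M = \frac{111887}{142129}, so a^2 = (1 + tr M)/4 = \frac{63504}{142129} and a = ±\frac{252}{377}. Taking a = \frac{252}{377}: M21 - M12 = -\frac{100800}{142129}, M13 - M31 = \frac{241920}{142129}, M32 - M23 = -\frac{105840}{142129}, giving b12 = \frac{100}{377}, b13 = \frac{240}{377}, b23 = \frac{105}{377}, i.e. R = \frac{252}{377} + \frac{100}{377} \gamma_{12} + \frac{240}{377} \gamma_{13} + \frac{105}{377} \gamma_{23}.
Its \gamma_{12} coefficient is already positive.
Answer: \frac{252}{377} + \frac{100}{377} \gamma_{12} + \frac{240}{377} \gamma_{13} + \frac{105}{377} \gamma_{23}. Uniqueness: Spin(3) -> SO(3) maps R and -R to the same rotation of trace \frac{111887}{142129}; fixing the sign of the \gamma_{12} coefficient removes the ambiguity.


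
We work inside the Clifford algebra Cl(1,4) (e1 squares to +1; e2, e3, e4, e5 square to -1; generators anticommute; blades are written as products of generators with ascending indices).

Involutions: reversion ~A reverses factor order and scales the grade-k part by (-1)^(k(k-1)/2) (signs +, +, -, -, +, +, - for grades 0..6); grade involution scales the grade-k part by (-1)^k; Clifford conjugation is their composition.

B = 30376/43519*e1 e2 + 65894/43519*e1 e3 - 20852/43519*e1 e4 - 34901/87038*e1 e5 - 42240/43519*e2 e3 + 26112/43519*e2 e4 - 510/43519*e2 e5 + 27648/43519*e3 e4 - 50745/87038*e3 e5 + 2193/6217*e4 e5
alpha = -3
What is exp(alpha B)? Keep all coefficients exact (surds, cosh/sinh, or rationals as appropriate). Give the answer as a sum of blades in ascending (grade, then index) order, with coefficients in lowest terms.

B^2 term by term: the squares give (30376/43519)^2*(e1 e2)^2 + (65894/43519)^2*(e1 e3)^2 + (-20852/43519)^2*(e1 e4)^2 + (-34901/87038)^2*(e1 e5)^2 + (-42240/43519)^2*(e2 e3)^2 + (26112/43519)^2*(e2 e4)^2 + (-510/43519)^2*(e2 e5)^2 + (27648/43519)^2*(e3 e4)^2 + (-50745/87038)^2*(e3 e5)^2 + (2193/6217)^2*(e4 e5)^2 = 922701376/1893903361*(+1) + 4342019236/1893903361*(+1) + 434805904/1893903361*(+1) + 1218079801/7575613444*(+1) + 1784217600/1893903361*(-1) + 681836544/1893903361*(-1) + 260100/1893903361*(-1) + 764411904/1893903361*(-1) + 2575055025/7575613444*(-1) + 4809249/38651089*(-1) = 1 (each basis 2-blade squares to minus the product of its generators' squares); cross terms between blades sharing an index anticommute and cancel; the commuting (index-disjoint) pairs give grade-4 terms 2*c*c'*(blade product), which cancel blade by blade — e1 e2 e3 e4: 1679671296/1893903361 - 3441248256/1893903361 + 1761576960/1893903361 = 0; e1 e2 e3 e5: -1541430120/1893903361 + 67211880/1893903361 + 1474218240/1893903361 = 0; e1 e2 e4 e5: 133229136/270557623 - 21269040/1893903361 - 911334912/1893903361 = 0; e1 e3 e4 e5: 289011084/270557623 - 1058134740/1893903361 - 964942848/1893903361 = 0; e2 e3 e4 e5: -185264640/270557623 + 1325053440/1893903361 - 28200960/1893903361 = 0 — confirming B is simple. So B^2 = 1.
B^2 = 1 — the positive square puts this in the hyperbolic regime; l = 1, alpha*l = -3, so exp(alpha B) = cosh(-3) + (sinh(-3)/1)*B = cosh(3) + (-sinh(3))*B.
Answer: cosh(3) - 30376*sinh(3)/43519*e1 e2 - 65894*sinh(3)/43519*e1 e3 + 20852*sinh(3)/43519*e1 e4 + 34901*sinh(3)/87038*e1 e5 + 42240*sinh(3)/43519*e2 e3 - 26112*sinh(3)/43519*e2 e4 + 510*sinh(3)/43519*e2 e5 - 27648*sinh(3)/43519*e3 e4 + 50745*sinh(3)/87038*e3 e5 - 2193*sinh(3)/6217*e4 e5


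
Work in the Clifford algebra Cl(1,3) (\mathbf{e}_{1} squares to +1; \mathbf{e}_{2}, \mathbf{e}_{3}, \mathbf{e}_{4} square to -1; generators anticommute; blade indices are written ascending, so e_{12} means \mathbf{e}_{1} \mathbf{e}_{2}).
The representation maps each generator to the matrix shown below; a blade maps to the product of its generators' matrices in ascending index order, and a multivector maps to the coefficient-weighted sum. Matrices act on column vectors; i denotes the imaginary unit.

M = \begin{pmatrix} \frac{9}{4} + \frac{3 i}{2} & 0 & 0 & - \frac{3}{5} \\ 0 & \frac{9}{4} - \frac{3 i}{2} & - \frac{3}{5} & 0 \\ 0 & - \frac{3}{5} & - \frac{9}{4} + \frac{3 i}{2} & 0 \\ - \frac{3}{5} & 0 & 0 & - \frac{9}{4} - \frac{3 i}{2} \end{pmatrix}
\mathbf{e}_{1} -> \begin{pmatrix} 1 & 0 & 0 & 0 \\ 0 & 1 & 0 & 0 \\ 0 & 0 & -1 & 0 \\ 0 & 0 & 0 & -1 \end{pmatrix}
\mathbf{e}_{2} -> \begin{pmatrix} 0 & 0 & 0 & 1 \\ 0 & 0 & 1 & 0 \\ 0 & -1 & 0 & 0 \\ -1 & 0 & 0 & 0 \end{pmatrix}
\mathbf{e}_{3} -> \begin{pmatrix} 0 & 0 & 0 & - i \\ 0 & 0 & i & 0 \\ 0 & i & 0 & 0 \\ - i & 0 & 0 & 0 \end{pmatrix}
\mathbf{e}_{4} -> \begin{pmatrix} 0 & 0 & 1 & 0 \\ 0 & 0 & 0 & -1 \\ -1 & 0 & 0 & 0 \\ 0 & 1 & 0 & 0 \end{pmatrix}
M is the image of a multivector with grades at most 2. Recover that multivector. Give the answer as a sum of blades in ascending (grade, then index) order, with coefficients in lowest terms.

Method: the blade images are trace-orthogonal — tr(rho(e_A) rho(e_B)^-1) = 4 if A = B and 0 otherwise — and rho(e_A)^-1 = (e_A)^2 * rho(e_A) with (e_A)^2 = +1 or -1, so the coefficient of e_A in the preimage is (e_A)^2 * tr(M rho(e_A))/4.
Nonzero projections over blades of grade <= 2: e_{1}: (e_{1})^2 = +1, tr(M rho(e_{1})) = 9, coefficient \frac{9}{4}; e_{12}: (e_{12})^2 = +1, tr(M rho(e_{12})) = - \frac{12}{5}, coefficient -\frac{3}{5}; e_{23}: (e_{23})^2 = -1, tr(M rho(e_{23})) = 6, coefficient -\frac{3}{2}. Every other blade of grade <= 2 projects to 0.
Answer: \frac{9}{4} e_{1} - \frac{3}{5} e_{12} - \frac{3}{2} e_{23}


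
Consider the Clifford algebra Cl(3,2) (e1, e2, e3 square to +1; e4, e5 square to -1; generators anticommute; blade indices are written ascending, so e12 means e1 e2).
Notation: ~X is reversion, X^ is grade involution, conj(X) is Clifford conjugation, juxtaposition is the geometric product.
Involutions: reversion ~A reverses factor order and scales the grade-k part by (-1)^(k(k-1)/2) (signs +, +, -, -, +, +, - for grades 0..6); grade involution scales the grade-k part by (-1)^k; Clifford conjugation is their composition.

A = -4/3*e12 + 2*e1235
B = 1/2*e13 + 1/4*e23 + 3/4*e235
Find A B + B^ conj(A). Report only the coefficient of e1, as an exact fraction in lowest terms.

first term: 3/2*e1 - 1/3*e13 - 1/2*e15 + 2/3*e23 + e25 - e135
second term: 3/2*e1 - 1/3*e13 - 1/2*e15 + 2/3*e23 + e25 + e135
Answer: 3


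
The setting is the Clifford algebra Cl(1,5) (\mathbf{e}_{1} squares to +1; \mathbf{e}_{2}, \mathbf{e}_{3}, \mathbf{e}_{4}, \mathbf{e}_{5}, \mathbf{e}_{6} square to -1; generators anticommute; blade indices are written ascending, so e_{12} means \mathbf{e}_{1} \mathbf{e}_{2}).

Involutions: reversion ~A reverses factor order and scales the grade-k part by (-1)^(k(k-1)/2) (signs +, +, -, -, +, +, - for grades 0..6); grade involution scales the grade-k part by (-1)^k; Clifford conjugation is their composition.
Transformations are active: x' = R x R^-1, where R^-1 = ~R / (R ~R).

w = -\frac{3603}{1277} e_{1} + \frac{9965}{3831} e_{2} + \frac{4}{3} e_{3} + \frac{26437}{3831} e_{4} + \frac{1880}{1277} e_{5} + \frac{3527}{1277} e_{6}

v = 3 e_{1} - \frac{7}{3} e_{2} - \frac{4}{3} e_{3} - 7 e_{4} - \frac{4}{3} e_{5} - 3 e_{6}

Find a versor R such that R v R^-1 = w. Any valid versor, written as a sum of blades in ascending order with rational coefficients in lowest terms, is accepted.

Construction: equal norms (both -58) license R = v + w = \frac{228}{1277} e_{1} + \frac{342}{1277} e_{2} - \frac{380}{3831} e_{4} + \frac{532}{3831} e_{5} - \frac{304}{1277} e_{6} — nothing changes along that direction, while (v - w)/2 changes sign, so v maps onto w.
Answer: \frac{228}{1277} e_{1} + \frac{342}{1277} e_{2} - \frac{380}{3831} e_{4} + \frac{532}{3831} e_{5} - \frac{304}{1277} e_{6}


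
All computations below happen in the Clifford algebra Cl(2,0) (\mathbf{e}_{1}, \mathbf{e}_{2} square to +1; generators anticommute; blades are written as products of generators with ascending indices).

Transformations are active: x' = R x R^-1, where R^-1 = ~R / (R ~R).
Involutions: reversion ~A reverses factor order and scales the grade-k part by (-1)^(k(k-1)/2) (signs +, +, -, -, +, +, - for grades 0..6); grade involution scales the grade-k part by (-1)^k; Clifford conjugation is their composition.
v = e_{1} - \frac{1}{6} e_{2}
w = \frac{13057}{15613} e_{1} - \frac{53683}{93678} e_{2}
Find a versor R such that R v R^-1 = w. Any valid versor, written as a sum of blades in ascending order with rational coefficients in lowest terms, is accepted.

Since q(v) = q(w) = \frac{37}{36}, the sum R = v + w = \frac{28670}{15613} e_{1} - \frac{34648}{46839} e_{2} does the job whenever invertible.
Answer: \frac{28670}{15613} e_{1} - \frac{34648}{46839} e_{2}


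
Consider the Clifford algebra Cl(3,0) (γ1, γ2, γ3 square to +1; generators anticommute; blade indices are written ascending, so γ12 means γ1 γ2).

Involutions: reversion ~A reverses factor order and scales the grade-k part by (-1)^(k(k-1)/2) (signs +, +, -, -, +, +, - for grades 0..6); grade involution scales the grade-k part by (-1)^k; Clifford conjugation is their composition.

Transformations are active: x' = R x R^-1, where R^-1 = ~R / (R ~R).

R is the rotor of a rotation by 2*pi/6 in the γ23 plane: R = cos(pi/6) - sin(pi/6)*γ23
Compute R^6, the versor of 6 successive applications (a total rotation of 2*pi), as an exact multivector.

The rotor phase is half the rotation angle and phases add under composition, so 6 steps in the γ23 plane accumulate phase 6*(pi/6) = pi: R^6 = cos(pi) - sin(pi)*γ23.
cos(pi) = -1 and sin(pi) = 0, so R^6 = -1. The total rotation 2*pi is 1 full turn, so every vector returns to itself, yet the rotor is -1, on the OTHER sheet of the double cover (an odd number of 2*pi turns).
Answer: -1


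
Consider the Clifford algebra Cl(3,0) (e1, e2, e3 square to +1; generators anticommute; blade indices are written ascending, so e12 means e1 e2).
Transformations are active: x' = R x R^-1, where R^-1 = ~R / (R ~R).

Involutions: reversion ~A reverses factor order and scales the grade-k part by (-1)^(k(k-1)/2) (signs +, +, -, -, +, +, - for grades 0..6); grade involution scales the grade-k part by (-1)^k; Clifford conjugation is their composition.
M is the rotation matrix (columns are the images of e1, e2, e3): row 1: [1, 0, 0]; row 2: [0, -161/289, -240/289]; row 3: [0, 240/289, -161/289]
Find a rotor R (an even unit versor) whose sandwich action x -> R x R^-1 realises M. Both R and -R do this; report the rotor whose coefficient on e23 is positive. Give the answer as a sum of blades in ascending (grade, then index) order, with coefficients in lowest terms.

Method: write R = a + b12*e12 + b13*e13 + b23*e23 with a^2 + b12^2 + b13^2 + b23^2 = 1 (so R^-1 = ~R). Expanding the columns R e_j ~R gives tr M = 4a^2 - 1 and, from the antisymmetric part, M21 - M12 = -4a*b12, M13 - M31 = 4a*b13, M32 - M23 = -4a*b23.
Here tr M = -33/289, so a^2 = (1 + tr M)/4 = 64/289 and a = ±8/17. Taking a = 8/17: M21 - M12 = 0, M13 - M31 = 0, M32 - M23 = 480/289, giving b12 = 0, b13 = 0, b23 = -15/17, i.e. R = 8/17 - 15/17*e23.
Its e23 coefficient is negative, so report the other preimage -R.
Answer: -8/17 + 15/17*e23. Uniqueness: Spin(3) -> SO(3) maps R and -R to the same rotation of trace -33/289; fixing the sign of the e23 coefficient removes the ambiguity.


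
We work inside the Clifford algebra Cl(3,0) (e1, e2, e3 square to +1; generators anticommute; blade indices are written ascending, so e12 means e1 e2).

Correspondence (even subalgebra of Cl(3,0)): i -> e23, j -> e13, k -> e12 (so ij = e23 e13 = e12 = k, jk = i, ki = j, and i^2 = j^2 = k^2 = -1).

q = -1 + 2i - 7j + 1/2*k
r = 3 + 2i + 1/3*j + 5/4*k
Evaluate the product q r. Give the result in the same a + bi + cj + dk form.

In blades: q = -1 + 1/2*e12 - 7*e13 + 2*e23, r = 3 + 5/4*e12 + 1/3*e13 + 2*e23.
Distribute q over r term by term (generator squares from the signature, products reordered to ascending indices): (-1)*r = -3 - 5/4*e12 - 1/3*e13 - 2*e23; (1/2*e12)*r = -5/8 + 3/2*e12 + e13 - 1/6*e23; (-7*e13)*r = 7/3 + 14*e12 - 21*e13 - 35/4*e23; (2*e23)*r = -4 + 2/3*e12 - 5/2*e13 + 6*e23.
Sum: -127/24 + 179/12*e12 - 137/6*e13 - 59/12*e23; translating back through the correspondence:
Answer: -127/24 - 59/12*i - 137/6*j + 179/12*k


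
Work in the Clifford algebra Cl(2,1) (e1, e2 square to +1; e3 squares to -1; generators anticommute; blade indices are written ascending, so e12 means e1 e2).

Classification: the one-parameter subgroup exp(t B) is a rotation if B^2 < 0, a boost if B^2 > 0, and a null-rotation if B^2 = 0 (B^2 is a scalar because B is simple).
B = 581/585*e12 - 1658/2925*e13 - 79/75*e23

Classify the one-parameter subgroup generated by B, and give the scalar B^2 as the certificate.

B^2 term by term: the squares give (581/585)^2*(e12)^2 + (-1658/2925)^2*(e13)^2 + (-79/75)^2*(e23)^2 = 337561/342225*(-1) + 2748964/8555625*(+1) + 6241/5625*(+1) = 4/9 (each basis 2-blade squares to minus the product of its generators' squares); cross terms between blades sharing an index anticommute and cancel. So B^2 = 4/9.
Answer: boost, certificate B^2 = 4/9. One invariant decides it: the square 4/9 survives every conjugation, and its sign is exactly the classification.


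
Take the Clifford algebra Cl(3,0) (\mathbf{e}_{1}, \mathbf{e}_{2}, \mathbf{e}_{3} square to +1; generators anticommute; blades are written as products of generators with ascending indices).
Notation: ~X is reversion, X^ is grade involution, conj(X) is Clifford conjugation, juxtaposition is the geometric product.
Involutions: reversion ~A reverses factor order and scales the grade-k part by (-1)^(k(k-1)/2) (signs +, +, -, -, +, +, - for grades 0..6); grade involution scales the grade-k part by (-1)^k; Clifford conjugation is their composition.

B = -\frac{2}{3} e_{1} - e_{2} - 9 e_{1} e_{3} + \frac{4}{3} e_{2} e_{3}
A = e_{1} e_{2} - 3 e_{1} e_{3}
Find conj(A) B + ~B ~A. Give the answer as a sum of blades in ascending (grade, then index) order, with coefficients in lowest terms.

first term: 27 + e_{1} - \frac{2}{3} e_{2} + 2 e_{3} - 4 e_{1} e_{2} - \frac{4}{3} e_{1} e_{3} - 9 e_{2} e_{3} + 3 e_{1} e_{2} e_{3}
second term: -27 - e_{1} + \frac{2}{3} e_{2} - 2 e_{3} - 4 e_{1} e_{2} - \frac{4}{3} e_{1} e_{3} - 9 e_{2} e_{3} + 3 e_{1} e_{2} e_{3}
Answer: -8 e_{1} e_{2} - \frac{8}{3} e_{1} e_{3} - 18 e_{2} e_{3} + 6 e_{1} e_{2} e_{3}


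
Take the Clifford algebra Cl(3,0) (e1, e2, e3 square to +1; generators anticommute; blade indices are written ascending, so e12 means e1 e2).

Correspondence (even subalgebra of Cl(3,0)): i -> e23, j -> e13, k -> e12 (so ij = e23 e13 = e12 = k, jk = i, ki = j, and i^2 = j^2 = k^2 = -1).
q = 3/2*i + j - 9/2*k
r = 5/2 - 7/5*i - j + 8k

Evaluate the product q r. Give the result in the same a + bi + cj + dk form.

In blades: q = -9/2*e12 + e13 + 3/2*e23, r = 5/2 + 8*e12 - e13 - 7/5*e23.
Distribute q over r term by term (generator squares from the signature, products reordered to ascending indices): (-9/2*e12)*r = 36 - 45/4*e12 + 63/10*e13 - 9/2*e23; (e13)*r = 1 + 7/5*e12 + 5/2*e13 + 8*e23; (3/2*e23)*r = 21/10 - 3/2*e12 - 12*e13 + 15/4*e23.
Sum: 391/10 - 227/20*e12 - 16/5*e13 + 29/4*e23; translating back through the correspondence:
Answer: 391/10 + 29/4*i - 16/5*j - 227/20*k


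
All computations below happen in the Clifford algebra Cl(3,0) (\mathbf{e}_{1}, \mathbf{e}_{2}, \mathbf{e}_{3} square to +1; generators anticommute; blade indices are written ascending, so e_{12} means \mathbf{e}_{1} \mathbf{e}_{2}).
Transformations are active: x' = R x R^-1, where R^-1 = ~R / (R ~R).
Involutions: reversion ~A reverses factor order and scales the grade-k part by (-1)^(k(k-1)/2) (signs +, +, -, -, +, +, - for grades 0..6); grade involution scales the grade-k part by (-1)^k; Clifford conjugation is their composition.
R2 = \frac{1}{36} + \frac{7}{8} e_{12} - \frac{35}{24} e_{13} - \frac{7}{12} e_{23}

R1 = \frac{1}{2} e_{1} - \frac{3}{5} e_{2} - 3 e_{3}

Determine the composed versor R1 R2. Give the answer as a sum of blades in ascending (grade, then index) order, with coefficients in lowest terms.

Distribute over the terms of R1 (each basis-blade product reordered to ascending indices, repeated generators contracted through their squares):
(\frac{1}{2} e_{1}) R2 = \frac{1}{72} e_{1} + \frac{7}{16} e_{2} - \frac{35}{48} e_{3} - \frac{7}{24} e_{123}
(-\frac{3}{5} e_{2}) R2 = \frac{21}{40} e_{1} - \frac{1}{60} e_{2} + \frac{7}{20} e_{3} - \frac{7}{8} e_{123}
(-3 e_{3}) R2 = -\frac{35}{8} e_{1} - \frac{7}{4} e_{2} - \frac{1}{12} e_{3} - \frac{21}{8} e_{123}
Summing the partial products and collecting blades:
Answer: -\frac{1381}{360} e_{1} - \frac{319}{240} e_{2} - \frac{37}{80} e_{3} - \frac{91}{24} e_{123}


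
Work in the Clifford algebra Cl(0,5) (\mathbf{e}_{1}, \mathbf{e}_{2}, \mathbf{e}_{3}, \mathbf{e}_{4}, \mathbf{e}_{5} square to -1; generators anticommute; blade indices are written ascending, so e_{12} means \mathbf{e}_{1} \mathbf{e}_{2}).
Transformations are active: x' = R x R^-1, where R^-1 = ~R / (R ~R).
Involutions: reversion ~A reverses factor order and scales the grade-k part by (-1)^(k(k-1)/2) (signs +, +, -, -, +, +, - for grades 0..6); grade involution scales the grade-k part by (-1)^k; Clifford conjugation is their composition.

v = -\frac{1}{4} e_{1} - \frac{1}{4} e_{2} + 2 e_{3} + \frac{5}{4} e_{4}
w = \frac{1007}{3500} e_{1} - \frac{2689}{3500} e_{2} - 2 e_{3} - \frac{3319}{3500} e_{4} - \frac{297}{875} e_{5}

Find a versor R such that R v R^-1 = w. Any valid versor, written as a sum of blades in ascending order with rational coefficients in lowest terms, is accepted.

Sketch: the shared square -\frac{91}{16} makes R = v + w = \frac{33}{875} e_{1} - \frac{891}{875} e_{2} + \frac{264}{875} e_{4} - \frac{297}{875} e_{5} the natural versor; its sandwich fixes that direction, negates (v - w)/2, and sends v to w.
Answer: \frac{33}{875} e_{1} - \frac{891}{875} e_{2} + \frac{264}{875} e_{4} - \frac{297}{875} e_{5}


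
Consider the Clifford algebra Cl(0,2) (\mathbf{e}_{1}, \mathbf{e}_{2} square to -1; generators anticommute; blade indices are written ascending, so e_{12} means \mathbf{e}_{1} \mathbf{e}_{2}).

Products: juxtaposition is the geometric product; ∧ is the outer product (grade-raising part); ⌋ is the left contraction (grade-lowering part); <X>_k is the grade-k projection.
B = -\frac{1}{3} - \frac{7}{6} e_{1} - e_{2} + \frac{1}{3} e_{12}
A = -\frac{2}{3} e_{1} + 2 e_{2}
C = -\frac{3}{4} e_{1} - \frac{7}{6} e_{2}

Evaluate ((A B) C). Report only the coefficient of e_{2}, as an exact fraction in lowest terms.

step 1: \frac{11}{9} + \frac{8}{9} e_{1} - \frac{4}{9} e_{2} + 3 e_{12}
step 2: \frac{4}{27} + \frac{31}{12} e_{1} - \frac{397}{108} e_{2} - \frac{37}{27} e_{12}
Answer: -\frac{397}{108}
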